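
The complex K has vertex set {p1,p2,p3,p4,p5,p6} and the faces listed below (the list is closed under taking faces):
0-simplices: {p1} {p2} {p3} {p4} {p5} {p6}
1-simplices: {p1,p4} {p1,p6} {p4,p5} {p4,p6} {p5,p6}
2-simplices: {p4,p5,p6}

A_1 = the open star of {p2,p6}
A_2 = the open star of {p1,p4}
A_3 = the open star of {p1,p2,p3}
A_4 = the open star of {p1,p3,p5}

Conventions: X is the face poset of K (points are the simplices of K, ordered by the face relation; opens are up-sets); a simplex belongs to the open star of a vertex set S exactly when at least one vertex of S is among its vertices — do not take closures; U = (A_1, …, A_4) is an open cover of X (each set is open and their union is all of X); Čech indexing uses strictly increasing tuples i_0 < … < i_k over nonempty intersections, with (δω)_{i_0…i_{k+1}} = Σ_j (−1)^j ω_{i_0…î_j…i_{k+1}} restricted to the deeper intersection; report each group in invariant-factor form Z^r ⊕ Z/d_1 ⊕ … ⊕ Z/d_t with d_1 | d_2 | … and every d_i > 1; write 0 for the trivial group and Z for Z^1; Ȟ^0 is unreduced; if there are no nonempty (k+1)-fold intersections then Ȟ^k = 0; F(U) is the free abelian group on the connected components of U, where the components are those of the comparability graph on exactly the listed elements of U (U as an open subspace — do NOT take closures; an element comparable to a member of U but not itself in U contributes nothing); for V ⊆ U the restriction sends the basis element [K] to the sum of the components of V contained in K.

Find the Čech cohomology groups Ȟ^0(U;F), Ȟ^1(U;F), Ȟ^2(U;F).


Ȟ^0 = Z^3,  Ȟ^1 = Z,  Ȟ^2 = 0

cover nerve:
  A1={{p2},{p6},{p1,p6},{p4,p6},{p5,p6},{p4,p5,p6}} A2={{p1},{p4},{p1,p4},{p1,p6},{p4,p5},{p4,p6},{p4,p5,p6}} A3={{p1},{p2},{p3},{p1,p4},{p1,p6}} A4={{p1},{p3},{p5},{p1,p4},{p1,p6},{p4,p5},{p5,p6},{p4,p5,p6}}
  A12={{p1,p6},{p4,p6},{p4,p5,p6}} A13={{p2},{p1,p6}} A14={{p1,p6},{p5,p6},{p4,p5,p6}} A23={{p1},{p1,p4},{p1,p6}} A24={{p1},{p1,p4},{p1,p6},{p4,p5},{p4,p5,p6}} A34={{p1},{p3},{p1,p4},{p1,p6}}
  A123={{p1,p6}} A124={{p1,p6},{p4,p5,p6}} A134={{p1,p6}} A234={{p1},{p1,p4},{p1,p6}}
  A1234={{p1,p6}}
components per intersection:
  A1: {{p2}} {{p6},{p1,p6},{p4,p6},{p5,p6},{p4,p5,p6}}
  A2: {{p1},{p4},{p1,p4},{p1,p6},{p4,p5},{p4,p6},{p4,p5,p6}}
  A3: {{p1},{p1,p4},{p1,p6}} {{p2}} {{p3}}
  A4: {{p1},{p1,p4},{p1,p6}} {{p3}} {{p5},{p4,p5},{p5,p6},{p4,p5,p6}}
  A12: {{p1,p6}} {{p4,p6},{p4,p5,p6}}
  A13: {{p2}} {{p1,p6}}
  A14: {{p1,p6}} {{p5,p6},{p4,p5,p6}}
  A23: {{p1},{p1,p4},{p1,p6}}
  A24: {{p1},{p1,p4},{p1,p6}} {{p4,p5},{p4,p5,p6}}
  A34: {{p1},{p1,p4},{p1,p6}} {{p3}}
  A123: {{p1,p6}}
  A124: {{p1,p6}} {{p4,p5,p6}}
  A134: {{p1,p6}}
  A234: {{p1},{p1,p4},{p1,p6}}
  A1234: {{p1,p6}}
C dims 9,11,5,1; δ0: rk 6, SNF 1^6; δ1: rk 4, SNF 1^4; δ2: rk 1, SNF 1^1
Ȟ^0: (9−6)−0=3 ⇒ Z^3
Ȟ^1: (11−4)−6=1 ⇒ Z
Ȟ^2: (5−1)−4=0 ⇒ 0


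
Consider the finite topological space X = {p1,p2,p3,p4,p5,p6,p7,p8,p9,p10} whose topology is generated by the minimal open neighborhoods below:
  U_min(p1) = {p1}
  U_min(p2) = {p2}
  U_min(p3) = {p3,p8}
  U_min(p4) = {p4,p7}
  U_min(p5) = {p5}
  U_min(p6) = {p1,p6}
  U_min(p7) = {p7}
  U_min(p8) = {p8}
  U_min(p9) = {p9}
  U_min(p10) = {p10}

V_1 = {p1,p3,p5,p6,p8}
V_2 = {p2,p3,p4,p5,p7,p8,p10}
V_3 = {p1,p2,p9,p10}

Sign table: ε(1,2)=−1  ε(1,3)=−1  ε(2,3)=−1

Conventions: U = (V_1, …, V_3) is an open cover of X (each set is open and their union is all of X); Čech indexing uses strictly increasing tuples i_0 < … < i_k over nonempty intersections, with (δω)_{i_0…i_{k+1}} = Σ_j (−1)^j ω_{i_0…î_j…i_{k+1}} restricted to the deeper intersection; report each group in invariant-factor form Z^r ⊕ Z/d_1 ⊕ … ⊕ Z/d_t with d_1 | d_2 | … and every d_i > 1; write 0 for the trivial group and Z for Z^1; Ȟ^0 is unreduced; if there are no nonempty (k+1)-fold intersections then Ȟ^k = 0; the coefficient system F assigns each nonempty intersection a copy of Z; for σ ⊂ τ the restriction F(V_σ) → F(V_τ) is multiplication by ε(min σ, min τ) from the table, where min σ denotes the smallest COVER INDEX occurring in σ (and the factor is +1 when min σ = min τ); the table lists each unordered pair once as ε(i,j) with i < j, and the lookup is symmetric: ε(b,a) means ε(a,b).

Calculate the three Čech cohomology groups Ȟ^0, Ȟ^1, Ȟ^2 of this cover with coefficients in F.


Ȟ^0(U;F) ≅ 0, Ȟ^1(U;F) ≅ Z/2, Ȟ^2(U;F) ≅ 0

cover nerve:
  V12={p3,p5,p8} V13={p1} V23={p2,p10}
C dims 3,3; δ0: rk 3, SNF 1^2·2
Ȟ^0: (3−3)−0=0 ⇒ 0
Ȟ^1: (3−0)−3=0 plus torsion [2] ⇒ Z/2
Ȟ^2: (0−0)−0=0 ⇒ 0


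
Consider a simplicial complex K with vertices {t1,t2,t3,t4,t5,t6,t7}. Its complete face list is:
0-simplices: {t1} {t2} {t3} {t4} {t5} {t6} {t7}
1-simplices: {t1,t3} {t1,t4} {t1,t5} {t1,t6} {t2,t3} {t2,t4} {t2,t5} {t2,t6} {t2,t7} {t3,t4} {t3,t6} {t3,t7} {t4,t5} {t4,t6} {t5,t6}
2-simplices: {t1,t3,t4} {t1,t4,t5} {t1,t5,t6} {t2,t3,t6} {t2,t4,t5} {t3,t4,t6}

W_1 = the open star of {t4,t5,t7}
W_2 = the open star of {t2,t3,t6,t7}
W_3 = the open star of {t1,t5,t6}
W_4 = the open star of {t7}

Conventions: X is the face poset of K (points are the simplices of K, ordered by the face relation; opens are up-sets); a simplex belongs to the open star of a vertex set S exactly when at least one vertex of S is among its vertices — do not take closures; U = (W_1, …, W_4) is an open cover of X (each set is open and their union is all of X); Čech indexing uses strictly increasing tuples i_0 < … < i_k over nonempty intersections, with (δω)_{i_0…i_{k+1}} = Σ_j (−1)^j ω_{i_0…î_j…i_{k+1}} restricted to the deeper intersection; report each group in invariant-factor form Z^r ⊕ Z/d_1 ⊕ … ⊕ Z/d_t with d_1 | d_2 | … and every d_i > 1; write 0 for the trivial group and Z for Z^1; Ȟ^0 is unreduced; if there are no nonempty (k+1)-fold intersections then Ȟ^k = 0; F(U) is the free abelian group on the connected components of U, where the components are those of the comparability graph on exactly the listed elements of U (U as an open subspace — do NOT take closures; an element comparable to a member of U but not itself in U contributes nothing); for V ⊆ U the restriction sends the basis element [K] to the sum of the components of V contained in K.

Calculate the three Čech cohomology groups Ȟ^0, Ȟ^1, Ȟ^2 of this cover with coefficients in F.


nonempty overlaps:
  W1={{t4},{t5},{t7},{t1,t4},{t1,t5},{t2,t4},{t2,t5},{t2,t7},{t3,t4},{t3,t7},{t4,t5},{t4,t6},{t5,t6},{t1,t3,t4},{t1,t4,t5},{t1,t5,t6},{t2,t4,t5},{t3,t4,t6}} W2={{t2},{t3},{t6},{t7},{t1,t3},{t1,t6},{t2,t3},{t2,t4},{t2,t5},{t2,t6},{t2,t7},{t3,t4},{t3,t6},{t3,t7},{t4,t6},{t5,t6},{t1,t3,t4},{t1,t5,t6},{t2,t3,t6},{t2,t4,t5},{t3,t4,t6}} W3={{t1},{t5},{t6},{t1,t3},{t1,t4},{t1,t5},{t1,t6},{t2,t5},{t2,t6},{t3,t6},{t4,t5},{t4,t6},{t5,t6},{t1,t3,t4},{t1,t4,t5},{t1,t5,t6},{t2,t3,t6},{t2,t4,t5},{t3,t4,t6}} W4={{t7},{t2,t7},{t3,t7}}
  W12={{t7},{t2,t4},{t2,t5},{t2,t7},{t3,t4},{t3,t7},{t4,t6},{t5,t6},{t1,t3,t4},{t1,t5,t6},{t2,t4,t5},{t3,t4,t6}} W13={{t5},{t1,t4},{t1,t5},{t2,t5},{t4,t5},{t4,t6},{t5,t6},{t1,t3,t4},{t1,t4,t5},{t1,t5,t6},{t2,t4,t5},{t3,t4,t6}} W14={{t7},{t2,t7},{t3,t7}} W23={{t6},{t1,t3},{t1,t6},{t2,t5},{t2,t6},{t3,t6},{t4,t6},{t5,t6},{t1,t3,t4},{t1,t5,t6},{t2,t3,t6},{t2,t4,t5},{t3,t4,t6}} W24={{t7},{t2,t7},{t3,t7}}
  W123={{t2,t5},{t4,t6},{t5,t6},{t1,t3,t4},{t1,t5,t6},{t2,t4,t5},{t3,t4,t6}} W124={{t7},{t2,t7},{t3,t7}}
components per intersection:
  W1: {{t4},{t5},{t1,t4},{t1,t5},{t2,t4},{t2,t5},{t3,t4},{t4,t5},{t4,t6},{t5,t6},{t1,t3,t4},{t1,t4,t5},{t1,t5,t6},{t2,t4,t5},{t3,t4,t6}} {{t7},{t2,t7},{t3,t7}}
  W2: {{t2},{t3},{t6},{t7},{t1,t3},{t1,t6},{t2,t3},{t2,t4},{t2,t5},{t2,t6},{t2,t7},{t3,t4},{t3,t6},{t3,t7},{t4,t6},{t5,t6},{t1,t3,t4},{t1,t5,t6},{t2,t3,t6},{t2,t4,t5},{t3,t4,t6}}
  W3: {{t1},{t5},{t6},{t1,t3},{t1,t4},{t1,t5},{t1,t6},{t2,t5},{t2,t6},{t3,t6},{t4,t5},{t4,t6},{t5,t6},{t1,t3,t4},{t1,t4,t5},{t1,t5,t6},{t2,t3,t6},{t2,t4,t5},{t3,t4,t6}}
  W4: {{t7},{t2,t7},{t3,t7}}
  W12: {{t7},{t2,t7},{t3,t7}} {{t2,t4},{t2,t5},{t2,t4,t5}} {{t3,t4},{t4,t6},{t1,t3,t4},{t3,t4,t6}} {{t5,t6},{t1,t5,t6}}
  W13: {{t5},{t1,t4},{t1,t5},{t2,t5},{t4,t5},{t5,t6},{t1,t3,t4},{t1,t4,t5},{t1,t5,t6},{t2,t4,t5}} {{t4,t6},{t3,t4,t6}}
  W14: {{t7},{t2,t7},{t3,t7}}
  W23: {{t6},{t1,t6},{t2,t6},{t3,t6},{t4,t6},{t5,t6},{t1,t5,t6},{t2,t3,t6},{t3,t4,t6}} {{t1,t3},{t1,t3,t4}} {{t2,t5},{t2,t4,t5}}
  W24: {{t7},{t2,t7},{t3,t7}}
  W123: {{t2,t5},{t2,t4,t5}} {{t4,t6},{t3,t4,t6}} {{t5,t6},{t1,t5,t6}} {{t1,t3,t4}}
  W124: {{t7},{t2,t7},{t3,t7}}
C dims 5,11,5; δ0: rk 4, SNF 1^4; δ1: rk 5, SNF 1^5
degree 0: 5−4−0 = 1 → Ȟ^0 ≅ Z
degree 1: 11−5−4 = 2 → Ȟ^1 ≅ Z^2
degree 2: 5−0−5 = 0 → Ȟ^2 ≅ 0

Ȟ^0 ≅ Z; Ȟ^1 ≅ Z^2; Ȟ^2 ≅ 0


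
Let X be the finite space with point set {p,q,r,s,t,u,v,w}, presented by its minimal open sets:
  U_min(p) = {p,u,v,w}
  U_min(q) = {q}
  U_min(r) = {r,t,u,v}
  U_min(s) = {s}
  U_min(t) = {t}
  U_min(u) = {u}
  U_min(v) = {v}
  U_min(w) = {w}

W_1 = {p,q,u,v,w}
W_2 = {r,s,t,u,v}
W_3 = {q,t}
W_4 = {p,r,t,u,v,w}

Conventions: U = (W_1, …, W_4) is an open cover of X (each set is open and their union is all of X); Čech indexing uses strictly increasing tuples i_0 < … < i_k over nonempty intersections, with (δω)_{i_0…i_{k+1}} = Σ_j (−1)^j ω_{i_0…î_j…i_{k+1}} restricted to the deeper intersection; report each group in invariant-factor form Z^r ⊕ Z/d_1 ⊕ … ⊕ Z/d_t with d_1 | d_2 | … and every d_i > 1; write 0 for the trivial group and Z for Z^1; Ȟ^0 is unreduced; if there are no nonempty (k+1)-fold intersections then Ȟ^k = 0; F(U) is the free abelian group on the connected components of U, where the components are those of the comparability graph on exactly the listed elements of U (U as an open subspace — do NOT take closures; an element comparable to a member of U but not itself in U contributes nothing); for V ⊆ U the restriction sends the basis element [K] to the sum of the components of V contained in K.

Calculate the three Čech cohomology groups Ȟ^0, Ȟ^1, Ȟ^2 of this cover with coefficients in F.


Ȟ^0 ≅ Z^3, Ȟ^1 ≅ 0 and Ȟ^2 ≅ 0

nerve of the cover:
  W12={u,v} W13={q} W14={p,u,v,w} W23={t} W24={r,t,u,v} W34={t}
  W124={u,v} W234={t}
components per intersection:
  W1: {p,u,v,w} {q}
  W2: {r,t,u,v} {s}
  W3: {q} {t}
  W4: {p,r,t,u,v,w}
  W12: {u} {v}
  W13: {q}
  W14: {p,u,v,w}
  W23: {t}
  W24: {r,t,u,v}
  W34: {t}
  W124: {u} {v}
  W234: {t}
C dims 7,7,3; δ0: rk 4, SNF 1^4; δ1: rk 3, SNF 1^3
Ȟ^0 = (7 − 4) − 0 = 3, so Ȟ^0 ≅ Z^3
Ȟ^1 = (7 − 3) − 4 = 0, so Ȟ^1 ≅ 0
Ȟ^2 = (3 − 0) − 3 = 0, so Ȟ^2 ≅ 0


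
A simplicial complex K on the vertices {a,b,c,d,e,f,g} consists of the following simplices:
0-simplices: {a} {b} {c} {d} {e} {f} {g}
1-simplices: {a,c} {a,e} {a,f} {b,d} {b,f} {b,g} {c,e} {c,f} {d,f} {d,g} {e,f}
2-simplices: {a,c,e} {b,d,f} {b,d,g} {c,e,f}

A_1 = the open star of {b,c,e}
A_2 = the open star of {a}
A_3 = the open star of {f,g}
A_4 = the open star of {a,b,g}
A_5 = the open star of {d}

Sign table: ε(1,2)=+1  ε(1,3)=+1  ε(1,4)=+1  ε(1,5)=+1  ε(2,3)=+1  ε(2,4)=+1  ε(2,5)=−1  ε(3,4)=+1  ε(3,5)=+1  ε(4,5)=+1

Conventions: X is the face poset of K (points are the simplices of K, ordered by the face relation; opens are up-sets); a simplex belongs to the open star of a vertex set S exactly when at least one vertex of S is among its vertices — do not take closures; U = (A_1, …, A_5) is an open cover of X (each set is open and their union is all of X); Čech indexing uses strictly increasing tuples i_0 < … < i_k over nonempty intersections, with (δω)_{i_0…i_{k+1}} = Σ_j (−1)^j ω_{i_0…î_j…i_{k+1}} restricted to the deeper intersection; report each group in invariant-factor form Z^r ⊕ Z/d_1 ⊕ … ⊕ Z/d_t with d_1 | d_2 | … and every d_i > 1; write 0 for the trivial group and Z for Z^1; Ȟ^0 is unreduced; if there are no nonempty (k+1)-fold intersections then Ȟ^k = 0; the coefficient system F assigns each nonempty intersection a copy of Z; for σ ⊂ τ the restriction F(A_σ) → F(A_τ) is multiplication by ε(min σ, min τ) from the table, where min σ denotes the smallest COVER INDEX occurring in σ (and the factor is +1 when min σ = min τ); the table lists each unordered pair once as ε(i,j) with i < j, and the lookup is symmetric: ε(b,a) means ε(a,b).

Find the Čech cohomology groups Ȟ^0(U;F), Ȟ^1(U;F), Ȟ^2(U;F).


cover nerve:
  A1={{b},{c},{e},{a,c},{a,e},{b,d},{b,f},{b,g},{c,e},{c,f},{e,f},{a,c,e},{b,d,f},{b,d,g},{c,e,f}} A2={{a},{a,c},{a,e},{a,f},{a,c,e}} A3={{f},{g},{a,f},{b,f},{b,g},{c,f},{d,f},{d,g},{e,f},{b,d,f},{b,d,g},{c,e,f}} A4={{a},{b},{g},{a,c},{a,e},{a,f},{b,d},{b,f},{b,g},{d,g},{a,c,e},{b,d,f},{b,d,g}} A5={{d},{b,d},{d,f},{d,g},{b,d,f},{b,d,g}}
  A12={{a,c},{a,e},{a,c,e}} A13={{b,f},{b,g},{c,f},{e,f},{b,d,f},{b,d,g},{c,e,f}} A14={{b},{a,c},{a,e},{b,d},{b,f},{b,g},{a,c,e},{b,d,f},{b,d,g}} A15={{b,d},{b,d,f},{b,d,g}} A23={{a,f}} A24={{a},{a,c},{a,e},{a,f},{a,c,e}} A34={{g},{a,f},{b,f},{b,g},{d,g},{b,d,f},{b,d,g}} A35={{d,f},{d,g},{b,d,f},{b,d,g}} A45={{b,d},{d,g},{b,d,f},{b,d,g}}
  A124={{a,c},{a,e},{a,c,e}} A134={{b,f},{b,g},{b,d,f},{b,d,g}} A135={{b,d,f},{b,d,g}} A145={{b,d},{b,d,f},{b,d,g}} A234={{a,f}} A345={{d,g},{b,d,f},{b,d,g}}
  A1345={{b,d,f},{b,d,g}}
C dims 5,9,6,1; δ0: rk 4, SNF 1^4; δ1: rk 5, SNF 1^5; δ2: rk 1, SNF 1^1
Ȟ^0: (5−4)−0=1 ⇒ Z
Ȟ^1: (9−5)−4=0 ⇒ 0
Ȟ^2: (6−1)−5=0 ⇒ 0

Ȟ^0 = Z; Ȟ^1 = 0; Ȟ^2 = 0


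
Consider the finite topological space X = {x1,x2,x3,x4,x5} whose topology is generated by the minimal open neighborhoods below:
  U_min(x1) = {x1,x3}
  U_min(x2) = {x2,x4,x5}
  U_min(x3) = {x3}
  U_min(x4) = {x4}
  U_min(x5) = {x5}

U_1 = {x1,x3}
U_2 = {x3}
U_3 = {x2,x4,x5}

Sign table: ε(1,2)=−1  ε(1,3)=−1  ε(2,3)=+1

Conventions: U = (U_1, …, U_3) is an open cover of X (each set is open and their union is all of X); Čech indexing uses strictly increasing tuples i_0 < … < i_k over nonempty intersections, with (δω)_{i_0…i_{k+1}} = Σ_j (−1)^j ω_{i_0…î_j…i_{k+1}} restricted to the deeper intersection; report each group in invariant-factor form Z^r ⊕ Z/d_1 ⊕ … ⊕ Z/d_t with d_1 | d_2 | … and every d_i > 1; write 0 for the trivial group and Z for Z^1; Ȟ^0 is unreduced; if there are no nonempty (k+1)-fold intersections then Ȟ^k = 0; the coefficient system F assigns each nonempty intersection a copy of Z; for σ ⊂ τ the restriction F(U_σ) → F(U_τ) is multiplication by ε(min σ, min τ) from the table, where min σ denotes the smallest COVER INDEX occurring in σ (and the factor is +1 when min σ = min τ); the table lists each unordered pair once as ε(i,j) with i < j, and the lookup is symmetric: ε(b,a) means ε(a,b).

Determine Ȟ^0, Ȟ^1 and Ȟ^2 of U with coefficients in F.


intersection data:
  U12={x3}
C dims 3,1; δ0: rk 1, SNF 1^1
Ȟ^0 = (3 − 1) − 0 = 2, so Ȟ^0 ≅ Z^2
Ȟ^1 = (1 − 0) − 1 = 0, so Ȟ^1 ≅ 0
Ȟ^2 = (0 − 0) − 0 = 0, so Ȟ^2 ≅ 0

Ȟ^0 = Z^2, Ȟ^1 = 0, Ȟ^2 = 0


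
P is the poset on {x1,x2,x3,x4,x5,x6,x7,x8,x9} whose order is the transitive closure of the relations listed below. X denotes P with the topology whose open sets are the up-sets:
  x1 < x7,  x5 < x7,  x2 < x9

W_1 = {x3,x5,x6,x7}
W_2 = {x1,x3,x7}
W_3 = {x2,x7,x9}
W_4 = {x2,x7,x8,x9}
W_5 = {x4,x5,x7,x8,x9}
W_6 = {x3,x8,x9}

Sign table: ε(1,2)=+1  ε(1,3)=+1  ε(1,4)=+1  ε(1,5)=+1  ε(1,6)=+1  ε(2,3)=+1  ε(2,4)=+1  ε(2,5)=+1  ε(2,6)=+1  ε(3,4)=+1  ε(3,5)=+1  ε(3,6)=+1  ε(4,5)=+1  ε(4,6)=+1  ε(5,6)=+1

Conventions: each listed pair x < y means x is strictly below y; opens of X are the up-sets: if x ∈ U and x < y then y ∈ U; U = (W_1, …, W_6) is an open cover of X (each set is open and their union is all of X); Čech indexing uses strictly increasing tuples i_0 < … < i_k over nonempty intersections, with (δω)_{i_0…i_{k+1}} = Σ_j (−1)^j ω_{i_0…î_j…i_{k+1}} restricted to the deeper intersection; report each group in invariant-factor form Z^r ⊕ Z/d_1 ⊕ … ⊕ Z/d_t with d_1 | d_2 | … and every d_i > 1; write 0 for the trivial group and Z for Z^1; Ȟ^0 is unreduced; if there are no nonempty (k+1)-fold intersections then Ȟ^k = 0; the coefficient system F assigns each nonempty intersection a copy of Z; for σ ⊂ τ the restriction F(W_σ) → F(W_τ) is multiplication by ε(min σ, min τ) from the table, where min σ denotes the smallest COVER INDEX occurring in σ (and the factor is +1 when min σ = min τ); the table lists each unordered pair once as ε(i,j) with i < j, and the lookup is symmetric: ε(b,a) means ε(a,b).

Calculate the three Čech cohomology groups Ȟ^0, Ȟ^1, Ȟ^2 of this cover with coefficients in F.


Ȟ^0(U;F) ≅ Z; Ȟ^1(U;F) ≅ Z; Ȟ^2(U;F) ≅ 0

intersection data:
  W12={x3,x7} W13={x7} W14={x7} W15={x5,x7} W16={x3} W23={x7} W24={x7} W25={x7} W26={x3} W34={x2,x7,x9} W35={x7,x9} W36={x9} W45={x7,x8,x9} W46={x8,x9} W56={x8,x9}
  W123={x7} W124={x7} W125={x7} W126={x3} W134={x7} W135={x7} W145={x7} W234={x7} W235={x7} W245={x7} W345={x7,x9} W346={x9} W356={x9} W456={x8,x9}
  W1234={x7} W1235={x7} W1245={x7} W1345={x7} W2345={x7} W3456={x9}
  W12345={x7}
C dims 6,15,14,6; δ0: rk 5, SNF 1^5; δ1: rk 9, SNF 1^9; δ2: rk 5, SNF 1^5
Ȟ^0 = (6 − 5) − 0 = 1, so Ȟ^0 ≅ Z
Ȟ^1 = (15 − 9) − 5 = 1, so Ȟ^1 ≅ Z
Ȟ^2 = (14 − 5) − 9 = 0, so Ȟ^2 ≅ 0


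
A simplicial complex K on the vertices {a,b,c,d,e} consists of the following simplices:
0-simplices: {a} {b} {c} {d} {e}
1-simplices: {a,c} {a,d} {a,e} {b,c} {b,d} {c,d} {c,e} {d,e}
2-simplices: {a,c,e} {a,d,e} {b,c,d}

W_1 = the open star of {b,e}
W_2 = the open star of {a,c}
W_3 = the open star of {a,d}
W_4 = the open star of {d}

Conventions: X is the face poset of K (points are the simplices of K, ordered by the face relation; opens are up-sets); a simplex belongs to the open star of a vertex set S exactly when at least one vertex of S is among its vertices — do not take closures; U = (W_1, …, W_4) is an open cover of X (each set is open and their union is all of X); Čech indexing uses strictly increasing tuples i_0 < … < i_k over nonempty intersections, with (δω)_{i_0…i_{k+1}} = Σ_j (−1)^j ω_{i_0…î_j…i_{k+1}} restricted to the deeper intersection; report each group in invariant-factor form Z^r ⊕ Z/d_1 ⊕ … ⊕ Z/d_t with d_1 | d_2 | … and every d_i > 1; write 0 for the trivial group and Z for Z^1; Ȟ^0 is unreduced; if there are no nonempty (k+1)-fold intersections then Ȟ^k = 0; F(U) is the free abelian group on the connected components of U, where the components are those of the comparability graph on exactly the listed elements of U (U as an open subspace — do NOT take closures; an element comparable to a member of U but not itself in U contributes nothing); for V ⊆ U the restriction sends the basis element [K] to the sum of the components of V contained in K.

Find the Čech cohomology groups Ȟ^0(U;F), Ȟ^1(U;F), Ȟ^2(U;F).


nerve of the cover:
  W1={{b},{e},{a,e},{b,c},{b,d},{c,e},{d,e},{a,c,e},{a,d,e},{b,c,d}} W2={{a},{c},{a,c},{a,d},{a,e},{b,c},{c,d},{c,e},{a,c,e},{a,d,e},{b,c,d}} W3={{a},{d},{a,c},{a,d},{a,e},{b,d},{c,d},{d,e},{a,c,e},{a,d,e},{b,c,d}} W4={{d},{a,d},{b,d},{c,d},{d,e},{a,d,e},{b,c,d}}
  W12={{a,e},{b,c},{c,e},{a,c,e},{a,d,e},{b,c,d}} W13={{a,e},{b,d},{d,e},{a,c,e},{a,d,e},{b,c,d}} W14={{b,d},{d,e},{a,d,e},{b,c,d}} W23={{a},{a,c},{a,d},{a,e},{c,d},{a,c,e},{a,d,e},{b,c,d}} W24={{a,d},{c,d},{a,d,e},{b,c,d}} W34={{d},{a,d},{b,d},{c,d},{d,e},{a,d,e},{b,c,d}}
  W123={{a,e},{a,c,e},{a,d,e},{b,c,d}} W124={{a,d,e},{b,c,d}} W134={{b,d},{d,e},{a,d,e},{b,c,d}} W234={{a,d},{c,d},{a,d,e},{b,c,d}}
  W1234={{a,d,e},{b,c,d}}
components per intersection:
  W1: {{b},{b,c},{b,d},{b,c,d}} {{e},{a,e},{c,e},{d,e},{a,c,e},{a,d,e}}
  W2: {{a},{c},{a,c},{a,d},{a,e},{b,c},{c,d},{c,e},{a,c,e},{a,d,e},{b,c,d}}
  W3: {{a},{d},{a,c},{a,d},{a,e},{b,d},{c,d},{d,e},{a,c,e},{a,d,e},{b,c,d}}
  W4: {{d},{a,d},{b,d},{c,d},{d,e},{a,d,e},{b,c,d}}
  W12: {{a,e},{c,e},{a,c,e},{a,d,e}} {{b,c},{b,c,d}}
  W13: {{a,e},{d,e},{a,c,e},{a,d,e}} {{b,d},{b,c,d}}
  W14: {{b,d},{b,c,d}} {{d,e},{a,d,e}}
  W23: {{a},{a,c},{a,d},{a,e},{a,c,e},{a,d,e}} {{c,d},{b,c,d}}
  W24: {{a,d},{a,d,e}} {{c,d},{b,c,d}}
  W34: {{d},{a,d},{b,d},{c,d},{d,e},{a,d,e},{b,c,d}}
  W123: {{a,e},{a,c,e},{a,d,e}} {{b,c,d}}
  W124: {{a,d,e}} {{b,c,d}}
  W134: {{b,d},{b,c,d}} {{d,e},{a,d,e}}
  W234: {{a,d},{a,d,e}} {{c,d},{b,c,d}}
  W1234: {{a,d,e}} {{b,c,d}}
C dims 5,11,8,2; δ0: rk 4, SNF 1^4; δ1: rk 6, SNF 1^6; δ2: rk 2, SNF 1^2
Ȟ^0 = (5 − 4) − 0 = 1, so Ȟ^0 ≅ Z
Ȟ^1 = (11 − 6) − 4 = 1, so Ȟ^1 ≅ Z
Ȟ^2 = (8 − 2) − 6 = 0, so Ȟ^2 ≅ 0

Ȟ^0 ≅ Z; Ȟ^1 ≅ Z; Ȟ^2 ≅ 0


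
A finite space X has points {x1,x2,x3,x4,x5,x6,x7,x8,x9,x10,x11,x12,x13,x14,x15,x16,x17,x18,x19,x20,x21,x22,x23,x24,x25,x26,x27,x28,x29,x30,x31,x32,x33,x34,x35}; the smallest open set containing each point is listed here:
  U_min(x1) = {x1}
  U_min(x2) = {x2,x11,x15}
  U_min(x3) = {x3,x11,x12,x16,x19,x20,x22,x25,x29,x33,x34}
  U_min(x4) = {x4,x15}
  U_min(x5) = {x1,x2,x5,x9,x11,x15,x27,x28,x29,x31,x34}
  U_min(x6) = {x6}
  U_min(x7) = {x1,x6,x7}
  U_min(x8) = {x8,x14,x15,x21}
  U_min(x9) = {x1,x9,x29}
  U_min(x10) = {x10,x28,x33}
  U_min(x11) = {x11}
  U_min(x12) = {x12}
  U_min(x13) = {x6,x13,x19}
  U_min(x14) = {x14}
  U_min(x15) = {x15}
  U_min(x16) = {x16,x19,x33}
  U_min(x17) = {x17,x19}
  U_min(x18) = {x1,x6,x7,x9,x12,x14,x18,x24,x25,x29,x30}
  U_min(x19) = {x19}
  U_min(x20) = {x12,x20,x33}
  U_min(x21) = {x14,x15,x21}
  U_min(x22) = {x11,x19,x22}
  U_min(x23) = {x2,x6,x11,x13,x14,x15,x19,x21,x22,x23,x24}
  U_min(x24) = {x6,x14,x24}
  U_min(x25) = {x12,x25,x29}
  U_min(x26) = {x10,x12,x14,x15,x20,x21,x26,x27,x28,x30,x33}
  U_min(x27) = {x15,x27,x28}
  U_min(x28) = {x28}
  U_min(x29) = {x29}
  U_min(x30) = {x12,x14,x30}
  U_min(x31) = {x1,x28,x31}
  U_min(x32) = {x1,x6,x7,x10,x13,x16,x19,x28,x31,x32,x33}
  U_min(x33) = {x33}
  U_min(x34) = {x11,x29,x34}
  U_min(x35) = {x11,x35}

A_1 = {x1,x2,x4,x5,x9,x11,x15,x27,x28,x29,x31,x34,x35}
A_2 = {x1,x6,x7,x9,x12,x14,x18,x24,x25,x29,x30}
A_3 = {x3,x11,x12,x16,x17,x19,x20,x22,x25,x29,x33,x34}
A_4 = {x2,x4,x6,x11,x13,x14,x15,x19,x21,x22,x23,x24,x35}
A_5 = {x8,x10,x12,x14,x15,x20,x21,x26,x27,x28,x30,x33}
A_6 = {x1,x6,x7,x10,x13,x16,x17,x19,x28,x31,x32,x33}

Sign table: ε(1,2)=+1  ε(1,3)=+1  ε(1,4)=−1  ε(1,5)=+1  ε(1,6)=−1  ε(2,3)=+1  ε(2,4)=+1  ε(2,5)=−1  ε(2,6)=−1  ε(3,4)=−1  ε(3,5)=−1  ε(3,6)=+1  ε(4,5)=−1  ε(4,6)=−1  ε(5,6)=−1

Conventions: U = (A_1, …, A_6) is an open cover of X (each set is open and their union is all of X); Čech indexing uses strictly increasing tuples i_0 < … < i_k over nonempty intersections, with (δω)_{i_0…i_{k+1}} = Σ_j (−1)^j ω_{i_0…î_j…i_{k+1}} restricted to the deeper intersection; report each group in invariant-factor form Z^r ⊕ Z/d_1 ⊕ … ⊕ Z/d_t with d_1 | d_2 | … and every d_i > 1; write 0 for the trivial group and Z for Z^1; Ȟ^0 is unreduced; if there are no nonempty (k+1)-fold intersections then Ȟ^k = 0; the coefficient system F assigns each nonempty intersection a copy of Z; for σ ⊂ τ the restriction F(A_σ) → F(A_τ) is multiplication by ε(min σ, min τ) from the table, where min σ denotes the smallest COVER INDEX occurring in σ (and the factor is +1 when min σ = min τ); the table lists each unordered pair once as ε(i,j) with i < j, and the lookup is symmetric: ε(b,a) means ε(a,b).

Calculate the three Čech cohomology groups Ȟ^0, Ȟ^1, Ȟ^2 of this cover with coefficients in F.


nerve of the cover:
  A12={x1,x9,x29} A13={x11,x29,x34} A14={x2,x4,x11,x15,x35} A15={x15,x27,x28} A16={x1,x28,x31} A23={x12,x25,x29} A24={x6,x14,x24} A25={x12,x14,x30} A26={x1,x6,x7} A34={x11,x19,x22} A35={x12,x20,x33} A36={x16,x17,x19,x33} A45={x14,x15,x21} A46={x6,x13,x19} A56={x10,x28,x33}
  A123={x29} A126={x1} A134={x11} A145={x15} A156={x28} A235={x12} A245={x14} A246={x6} A346={x19} A356={x33}
C dims 6,15,10; δ0: rk 6, SNF 1^5·2; δ1: rk 9, SNF 1^9
Ȟ^0 = (6 − 6) − 0 = 0, so Ȟ^0 ≅ 0
Ȟ^1 = (15 − 9) − 6 = 0 plus torsion [2], so Ȟ^1 ≅ Z/2
Ȟ^2 = (10 − 0) − 9 = 1, so Ȟ^2 ≅ Z

Ȟ^0 = 0, Ȟ^1 = Z/2, Ȟ^2 = Z


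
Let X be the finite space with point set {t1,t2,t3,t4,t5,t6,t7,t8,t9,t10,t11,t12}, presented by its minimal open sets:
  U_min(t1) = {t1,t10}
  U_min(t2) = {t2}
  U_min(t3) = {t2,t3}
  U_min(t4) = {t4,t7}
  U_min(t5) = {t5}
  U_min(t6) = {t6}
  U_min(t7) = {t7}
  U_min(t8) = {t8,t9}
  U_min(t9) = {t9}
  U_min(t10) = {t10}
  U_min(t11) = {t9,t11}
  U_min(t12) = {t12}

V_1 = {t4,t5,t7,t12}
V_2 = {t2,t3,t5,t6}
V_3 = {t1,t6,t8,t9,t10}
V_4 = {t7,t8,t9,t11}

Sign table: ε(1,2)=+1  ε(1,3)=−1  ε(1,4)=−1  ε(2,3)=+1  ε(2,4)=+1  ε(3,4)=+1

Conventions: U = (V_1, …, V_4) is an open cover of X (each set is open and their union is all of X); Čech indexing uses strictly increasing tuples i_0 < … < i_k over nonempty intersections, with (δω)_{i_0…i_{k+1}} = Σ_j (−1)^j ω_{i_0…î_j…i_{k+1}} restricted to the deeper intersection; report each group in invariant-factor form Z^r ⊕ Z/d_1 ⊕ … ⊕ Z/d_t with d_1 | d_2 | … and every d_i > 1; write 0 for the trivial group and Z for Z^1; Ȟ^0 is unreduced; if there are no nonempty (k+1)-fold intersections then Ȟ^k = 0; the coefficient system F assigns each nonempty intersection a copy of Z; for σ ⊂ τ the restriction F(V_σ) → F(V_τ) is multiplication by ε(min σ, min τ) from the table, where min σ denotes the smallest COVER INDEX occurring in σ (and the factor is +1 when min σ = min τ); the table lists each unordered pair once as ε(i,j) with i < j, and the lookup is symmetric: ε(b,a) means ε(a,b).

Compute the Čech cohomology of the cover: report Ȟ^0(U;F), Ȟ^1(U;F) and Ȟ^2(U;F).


cover nerve:
  V12={t5} V14={t7} V23={t6} V34={t8,t9}
C dims 4,4; δ0: rk 4, SNF 1^3·2
Ȟ^0: (4−4)−0=0 ⇒ 0
Ȟ^1: (4−0)−4=0 plus torsion [2] ⇒ Z/2
Ȟ^2: (0−0)−0=0 ⇒ 0

Ȟ^0 ≅ 0, Ȟ^1 ≅ Z/2, Ȟ^2 ≅ 0


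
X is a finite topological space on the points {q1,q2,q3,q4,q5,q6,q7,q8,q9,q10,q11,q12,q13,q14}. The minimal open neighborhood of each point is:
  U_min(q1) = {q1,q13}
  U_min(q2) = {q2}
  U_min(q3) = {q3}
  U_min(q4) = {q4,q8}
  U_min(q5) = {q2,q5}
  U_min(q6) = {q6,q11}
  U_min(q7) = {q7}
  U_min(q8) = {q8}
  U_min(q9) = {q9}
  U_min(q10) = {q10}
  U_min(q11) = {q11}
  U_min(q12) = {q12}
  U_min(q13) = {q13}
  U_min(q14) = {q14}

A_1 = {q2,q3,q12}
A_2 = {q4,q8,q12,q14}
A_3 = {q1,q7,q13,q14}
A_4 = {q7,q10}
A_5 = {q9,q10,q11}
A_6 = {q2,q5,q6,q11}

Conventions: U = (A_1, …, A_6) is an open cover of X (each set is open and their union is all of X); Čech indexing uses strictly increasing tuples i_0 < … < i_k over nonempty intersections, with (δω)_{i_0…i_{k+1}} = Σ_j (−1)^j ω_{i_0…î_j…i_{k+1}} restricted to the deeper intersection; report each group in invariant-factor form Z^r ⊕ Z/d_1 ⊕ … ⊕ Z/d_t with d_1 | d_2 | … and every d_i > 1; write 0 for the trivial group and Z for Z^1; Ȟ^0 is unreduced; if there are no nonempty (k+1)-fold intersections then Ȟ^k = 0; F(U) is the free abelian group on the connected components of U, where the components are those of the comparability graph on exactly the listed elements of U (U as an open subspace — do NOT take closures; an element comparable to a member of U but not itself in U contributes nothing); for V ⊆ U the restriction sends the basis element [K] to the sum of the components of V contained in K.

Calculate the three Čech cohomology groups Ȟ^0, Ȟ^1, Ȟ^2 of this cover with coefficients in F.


Ȟ^0(U;F) ≅ Z^10; Ȟ^1(U;F) ≅ 0; Ȟ^2(U;F) ≅ 0

cover nerve:
  A12={q12} A16={q2} A23={q14} A34={q7} A45={q10} A56={q11}
components per intersection:
  A1: {q2} {q3} {q12}
  A2: {q4,q8} {q12} {q14}
  A3: {q1,q13} {q7} {q14}
  A4: {q7} {q10}
  A5: {q9} {q10} {q11}
  A6: {q2,q5} {q6,q11}
  A12: {q12}
  A16: {q2}
  A23: {q14}
  A34: {q7}
  A45: {q10}
  A56: {q11}
C dims 16,6; δ0: rk 6, SNF 1^6
Ȟ^0: (16−6)−0=10 ⇒ Z^10
Ȟ^1: (6−0)−6=0 ⇒ 0
Ȟ^2: (0−0)−0=0 ⇒ 0


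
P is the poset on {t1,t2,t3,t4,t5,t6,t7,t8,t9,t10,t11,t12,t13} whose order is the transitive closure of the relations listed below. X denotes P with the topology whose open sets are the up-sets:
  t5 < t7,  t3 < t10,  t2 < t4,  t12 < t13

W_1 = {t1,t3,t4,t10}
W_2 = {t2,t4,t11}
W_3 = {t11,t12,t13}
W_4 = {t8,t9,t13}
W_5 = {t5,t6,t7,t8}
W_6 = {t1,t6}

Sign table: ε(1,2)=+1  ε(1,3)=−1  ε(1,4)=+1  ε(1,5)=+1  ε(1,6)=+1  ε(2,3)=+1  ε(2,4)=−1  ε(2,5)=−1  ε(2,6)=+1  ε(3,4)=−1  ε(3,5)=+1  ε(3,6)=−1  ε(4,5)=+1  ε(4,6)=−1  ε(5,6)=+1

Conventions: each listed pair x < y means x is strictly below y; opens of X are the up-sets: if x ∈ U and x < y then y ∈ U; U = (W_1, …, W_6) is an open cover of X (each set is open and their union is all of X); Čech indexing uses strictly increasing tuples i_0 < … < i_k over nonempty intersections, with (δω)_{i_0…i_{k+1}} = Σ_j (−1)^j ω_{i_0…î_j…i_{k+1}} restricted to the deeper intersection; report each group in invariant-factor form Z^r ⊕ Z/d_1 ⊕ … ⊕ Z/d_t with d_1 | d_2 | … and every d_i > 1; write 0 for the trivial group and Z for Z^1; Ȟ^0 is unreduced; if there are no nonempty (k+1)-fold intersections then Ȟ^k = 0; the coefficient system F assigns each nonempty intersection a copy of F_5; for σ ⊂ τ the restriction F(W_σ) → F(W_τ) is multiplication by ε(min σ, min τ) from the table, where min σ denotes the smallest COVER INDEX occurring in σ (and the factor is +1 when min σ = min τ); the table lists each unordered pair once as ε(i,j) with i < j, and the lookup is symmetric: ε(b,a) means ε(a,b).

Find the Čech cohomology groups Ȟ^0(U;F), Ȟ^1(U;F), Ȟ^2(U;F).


Ȟ^0(U;F) ≅ 0,  Ȟ^1(U;F) ≅ 0,  Ȟ^2(U;F) ≅ 0

nerve simplices:
  W12={t4} W16={t1} W23={t11} W34={t13} W45={t8} W56={t6}
C dims 6,6; δ0: rk_F5 6
degree 0: 6−6−0 = 0 → Ȟ^0 ≅ 0
degree 1: 6−0−6 = 0 → Ȟ^1 ≅ 0
degree 2: 0−0−0 = 0 → Ȟ^2 ≅ 0


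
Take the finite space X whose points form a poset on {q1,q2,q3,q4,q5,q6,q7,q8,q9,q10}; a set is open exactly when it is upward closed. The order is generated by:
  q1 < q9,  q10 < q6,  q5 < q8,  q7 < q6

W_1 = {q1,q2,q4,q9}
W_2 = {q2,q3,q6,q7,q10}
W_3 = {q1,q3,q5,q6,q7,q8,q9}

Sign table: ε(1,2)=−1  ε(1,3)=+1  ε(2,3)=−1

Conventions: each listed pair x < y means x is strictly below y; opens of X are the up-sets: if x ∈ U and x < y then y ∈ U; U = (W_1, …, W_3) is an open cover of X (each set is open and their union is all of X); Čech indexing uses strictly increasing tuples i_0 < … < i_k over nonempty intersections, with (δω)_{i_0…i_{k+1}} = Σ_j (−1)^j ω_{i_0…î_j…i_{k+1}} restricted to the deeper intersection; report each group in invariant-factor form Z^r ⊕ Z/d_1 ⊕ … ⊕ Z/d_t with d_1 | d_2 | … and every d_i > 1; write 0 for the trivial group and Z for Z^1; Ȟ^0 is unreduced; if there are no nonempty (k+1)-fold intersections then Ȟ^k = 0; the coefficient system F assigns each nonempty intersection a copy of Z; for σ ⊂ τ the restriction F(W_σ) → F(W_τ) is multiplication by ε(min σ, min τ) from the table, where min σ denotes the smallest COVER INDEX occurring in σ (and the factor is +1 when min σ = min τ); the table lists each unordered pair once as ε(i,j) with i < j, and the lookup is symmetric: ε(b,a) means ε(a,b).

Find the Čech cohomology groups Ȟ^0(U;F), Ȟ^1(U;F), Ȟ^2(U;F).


Ȟ^0(U;F) ≅ Z,  Ȟ^1(U;F) ≅ Z,  Ȟ^2(U;F) ≅ 0

nerve of the cover:
  W12={q2} W13={q1,q9} W23={q3,q6,q7}
C dims 3,3; δ0: rk 2, SNF 1^2
Ȟ^0 = (3 − 2) − 0 = 1, so Ȟ^0 ≅ Z
Ȟ^1 = (3 − 0) − 2 = 1, so Ȟ^1 ≅ Z
Ȟ^2 = (0 − 0) − 0 = 0, so Ȟ^2 ≅ 0


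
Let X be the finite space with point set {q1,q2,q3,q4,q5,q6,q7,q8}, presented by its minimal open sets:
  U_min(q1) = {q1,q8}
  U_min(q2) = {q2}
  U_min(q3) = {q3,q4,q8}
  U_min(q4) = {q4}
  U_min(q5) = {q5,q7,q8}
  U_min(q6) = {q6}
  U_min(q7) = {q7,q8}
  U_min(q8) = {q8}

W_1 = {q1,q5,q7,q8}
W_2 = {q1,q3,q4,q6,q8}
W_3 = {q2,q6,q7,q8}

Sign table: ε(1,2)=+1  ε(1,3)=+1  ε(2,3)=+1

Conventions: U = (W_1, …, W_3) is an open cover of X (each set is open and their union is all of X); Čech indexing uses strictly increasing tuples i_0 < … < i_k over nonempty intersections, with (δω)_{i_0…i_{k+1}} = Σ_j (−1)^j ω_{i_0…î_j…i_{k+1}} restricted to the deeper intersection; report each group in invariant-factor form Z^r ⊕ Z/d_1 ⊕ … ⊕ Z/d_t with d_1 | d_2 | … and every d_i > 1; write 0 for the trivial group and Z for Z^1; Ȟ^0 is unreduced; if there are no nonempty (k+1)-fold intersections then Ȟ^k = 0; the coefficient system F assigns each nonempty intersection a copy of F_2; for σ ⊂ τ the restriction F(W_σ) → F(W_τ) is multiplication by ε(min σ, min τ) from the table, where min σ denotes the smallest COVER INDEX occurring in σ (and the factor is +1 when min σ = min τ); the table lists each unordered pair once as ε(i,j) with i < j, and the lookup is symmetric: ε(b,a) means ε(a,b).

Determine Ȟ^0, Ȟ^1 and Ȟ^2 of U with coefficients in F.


nerve simplices:
  W12={q1,q8} W13={q7,q8} W23={q6,q8}
  W123={q8}
C dims 3,3,1; δ0: rk_F2 2; δ1: rk_F2 1
degree 0: 3−2−0 = 1 → Ȟ^0 ≅ Z/2
degree 1: 3−1−2 = 0 → Ȟ^1 ≅ 0
degree 2: 1−0−1 = 0 → Ȟ^2 ≅ 0

Ȟ^0 ≅ Z/2, Ȟ^1 ≅ 0, Ȟ^2 ≅ 0


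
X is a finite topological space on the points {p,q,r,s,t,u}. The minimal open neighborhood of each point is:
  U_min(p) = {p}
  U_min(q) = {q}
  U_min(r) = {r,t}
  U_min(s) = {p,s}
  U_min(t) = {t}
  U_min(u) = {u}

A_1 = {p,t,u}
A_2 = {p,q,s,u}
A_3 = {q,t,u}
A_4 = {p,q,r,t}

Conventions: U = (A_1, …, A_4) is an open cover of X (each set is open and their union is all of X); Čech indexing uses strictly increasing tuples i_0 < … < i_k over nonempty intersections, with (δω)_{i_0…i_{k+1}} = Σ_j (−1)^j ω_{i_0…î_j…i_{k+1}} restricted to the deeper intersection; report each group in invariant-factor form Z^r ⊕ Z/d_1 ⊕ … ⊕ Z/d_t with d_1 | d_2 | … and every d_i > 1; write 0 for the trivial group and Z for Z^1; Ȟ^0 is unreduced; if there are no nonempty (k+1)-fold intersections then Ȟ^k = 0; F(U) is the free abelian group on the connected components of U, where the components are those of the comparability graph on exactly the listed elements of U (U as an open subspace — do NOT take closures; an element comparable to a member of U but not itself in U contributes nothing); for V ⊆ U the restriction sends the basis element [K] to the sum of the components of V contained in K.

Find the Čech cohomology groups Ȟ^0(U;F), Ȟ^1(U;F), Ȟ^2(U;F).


Ȟ^0 ≅ Z^4, Ȟ^1 ≅ 0 and Ȟ^2 ≅ 0

nerve simplices:
  A12={p,u} A13={t,u} A14={p,t} A23={q,u} A24={p,q} A34={q,t}
  A123={u} A124={p} A134={t} A234={q}
components per intersection:
  A1: {p} {t} {u}
  A2: {p,s} {q} {u}
  A3: {q} {t} {u}
  A4: {p} {q} {r,t}
  A12: {p} {u}
  A13: {t} {u}
  A14: {p} {t}
  A23: {q} {u}
  A24: {p} {q}
  A34: {q} {t}
  A123: {u}
  A124: {p}
  A134: {t}
  A234: {q}
C dims 12,12,4; δ0: rk 8, SNF 1^8; δ1: rk 4, SNF 1^4
degree 0: 12−8−0 = 4 → Ȟ^0 ≅ Z^4
degree 1: 12−4−8 = 0 → Ȟ^1 ≅ 0
degree 2: 4−0−4 = 0 → Ȟ^2 ≅ 0


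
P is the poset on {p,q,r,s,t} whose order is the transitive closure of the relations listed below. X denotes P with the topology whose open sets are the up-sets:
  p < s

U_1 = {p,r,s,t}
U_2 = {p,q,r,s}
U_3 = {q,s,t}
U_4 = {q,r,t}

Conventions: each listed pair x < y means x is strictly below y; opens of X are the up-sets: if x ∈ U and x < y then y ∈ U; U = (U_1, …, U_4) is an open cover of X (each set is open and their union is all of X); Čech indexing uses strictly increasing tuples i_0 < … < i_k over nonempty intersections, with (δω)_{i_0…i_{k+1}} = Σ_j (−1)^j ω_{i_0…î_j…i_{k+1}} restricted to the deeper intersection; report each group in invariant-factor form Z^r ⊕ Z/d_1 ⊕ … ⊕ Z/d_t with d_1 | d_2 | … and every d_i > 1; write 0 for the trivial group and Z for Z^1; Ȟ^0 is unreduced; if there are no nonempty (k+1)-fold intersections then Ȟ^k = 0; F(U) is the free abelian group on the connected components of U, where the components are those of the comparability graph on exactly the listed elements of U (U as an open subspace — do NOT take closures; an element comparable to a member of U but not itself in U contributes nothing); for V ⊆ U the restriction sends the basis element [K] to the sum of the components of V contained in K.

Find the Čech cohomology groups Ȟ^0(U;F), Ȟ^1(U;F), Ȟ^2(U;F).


Ȟ^0(U;F) ≅ Z^4, Ȟ^1(U;F) ≅ 0, Ȟ^2(U;F) ≅ 0

intersection data:
  U12={p,r,s} U13={s,t} U14={r,t} U23={q,s} U24={q,r} U34={q,t}
  U123={s} U124={r} U134={t} U234={q}
components per intersection:
  U1: {p,s} {r} {t}
  U2: {p,s} {q} {r}
  U3: {q} {s} {t}
  U4: {q} {r} {t}
  U12: {p,s} {r}
  U13: {s} {t}
  U14: {r} {t}
  U23: {q} {s}
  U24: {q} {r}
  U34: {q} {t}
  U123: {s}
  U124: {r}
  U134: {t}
  U234: {q}
C dims 12,12,4; δ0: rk 8, SNF 1^8; δ1: rk 4, SNF 1^4
Ȟ^0 = (12 − 8) − 0 = 4, so Ȟ^0 ≅ Z^4
Ȟ^1 = (12 − 4) − 8 = 0, so Ȟ^1 ≅ 0
Ȟ^2 = (4 − 0) − 4 = 0, so Ȟ^2 ≅ 0


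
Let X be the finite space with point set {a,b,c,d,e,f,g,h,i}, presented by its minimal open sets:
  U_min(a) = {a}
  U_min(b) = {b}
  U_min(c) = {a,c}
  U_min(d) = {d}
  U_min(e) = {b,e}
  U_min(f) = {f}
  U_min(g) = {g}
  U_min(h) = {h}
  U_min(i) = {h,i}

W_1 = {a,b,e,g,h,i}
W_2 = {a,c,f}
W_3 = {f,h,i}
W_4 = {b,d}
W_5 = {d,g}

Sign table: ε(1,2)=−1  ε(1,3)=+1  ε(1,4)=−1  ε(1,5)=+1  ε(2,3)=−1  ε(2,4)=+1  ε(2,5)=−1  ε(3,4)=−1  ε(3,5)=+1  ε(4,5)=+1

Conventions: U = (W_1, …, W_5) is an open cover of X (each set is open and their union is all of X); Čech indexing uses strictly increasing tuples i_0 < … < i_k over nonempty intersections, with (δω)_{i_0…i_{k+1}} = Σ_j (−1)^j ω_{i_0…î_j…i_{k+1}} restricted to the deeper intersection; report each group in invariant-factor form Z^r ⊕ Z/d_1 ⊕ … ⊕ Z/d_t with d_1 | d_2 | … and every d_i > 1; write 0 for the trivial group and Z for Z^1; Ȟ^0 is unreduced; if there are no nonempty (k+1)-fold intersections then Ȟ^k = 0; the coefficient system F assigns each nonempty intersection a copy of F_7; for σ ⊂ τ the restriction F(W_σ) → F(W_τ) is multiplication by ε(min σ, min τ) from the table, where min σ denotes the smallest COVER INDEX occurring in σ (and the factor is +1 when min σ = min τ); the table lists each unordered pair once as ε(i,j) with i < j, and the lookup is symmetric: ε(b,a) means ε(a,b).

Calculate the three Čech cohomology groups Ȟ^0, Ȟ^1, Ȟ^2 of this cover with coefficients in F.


Ȟ^0(U;F) ≅ 0, Ȟ^1(U;F) ≅ Z/7, Ȟ^2(U;F) ≅ 0

intersection data:
  W12={a} W13={h,i} W14={b} W15={g} W23={f} W45={d}
C dims 5,6; δ0: rk_F7 5
Ȟ^0 = (5 − 5) − 0 = 0, so Ȟ^0 ≅ 0
Ȟ^1 = (6 − 0) − 5 = 1, so Ȟ^1 ≅ Z/7
Ȟ^2 = (0 − 0) − 0 = 0, so Ȟ^2 ≅ 0


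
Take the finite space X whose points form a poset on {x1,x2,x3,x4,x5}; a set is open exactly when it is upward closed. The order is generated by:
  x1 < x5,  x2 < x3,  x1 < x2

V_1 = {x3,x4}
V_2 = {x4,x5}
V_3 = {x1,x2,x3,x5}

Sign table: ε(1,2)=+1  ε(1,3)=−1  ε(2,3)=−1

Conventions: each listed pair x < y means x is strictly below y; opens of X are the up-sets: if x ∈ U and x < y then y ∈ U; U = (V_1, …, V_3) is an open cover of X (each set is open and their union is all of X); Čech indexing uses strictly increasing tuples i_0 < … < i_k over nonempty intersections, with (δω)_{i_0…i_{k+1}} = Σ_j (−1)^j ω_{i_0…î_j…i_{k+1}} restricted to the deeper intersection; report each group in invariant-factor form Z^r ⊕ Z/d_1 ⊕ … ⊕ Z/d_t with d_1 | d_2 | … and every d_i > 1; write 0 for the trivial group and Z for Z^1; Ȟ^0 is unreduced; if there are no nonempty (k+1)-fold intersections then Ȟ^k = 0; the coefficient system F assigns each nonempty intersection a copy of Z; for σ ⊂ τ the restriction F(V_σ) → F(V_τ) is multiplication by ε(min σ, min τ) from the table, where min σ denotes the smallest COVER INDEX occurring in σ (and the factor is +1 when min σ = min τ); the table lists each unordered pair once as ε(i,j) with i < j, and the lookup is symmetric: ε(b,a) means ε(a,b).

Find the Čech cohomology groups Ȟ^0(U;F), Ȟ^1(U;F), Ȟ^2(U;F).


Ȟ^0 = Z,  Ȟ^1 = Z,  Ȟ^2 = 0

intersection data:
  V12={x4} V13={x3} V23={x5}
C dims 3,3; δ0: rk 2, SNF 1^2
Ȟ^0 = (3 − 2) − 0 = 1, so Ȟ^0 ≅ Z
Ȟ^1 = (3 − 0) − 2 = 1, so Ȟ^1 ≅ Z
Ȟ^2 = (0 − 0) − 0 = 0, so Ȟ^2 ≅ 0
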